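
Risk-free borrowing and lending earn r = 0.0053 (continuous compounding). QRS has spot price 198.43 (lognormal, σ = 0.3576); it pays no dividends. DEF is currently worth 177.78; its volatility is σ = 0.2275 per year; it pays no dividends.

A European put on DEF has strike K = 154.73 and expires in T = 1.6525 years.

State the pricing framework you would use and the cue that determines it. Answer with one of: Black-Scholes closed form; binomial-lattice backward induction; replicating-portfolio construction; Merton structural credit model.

Key observation: the instrument is a plain European put (strike 154.73) on a lognormal asset; the exact continuous-time formula applies directly.

framework: Black-Scholes closed form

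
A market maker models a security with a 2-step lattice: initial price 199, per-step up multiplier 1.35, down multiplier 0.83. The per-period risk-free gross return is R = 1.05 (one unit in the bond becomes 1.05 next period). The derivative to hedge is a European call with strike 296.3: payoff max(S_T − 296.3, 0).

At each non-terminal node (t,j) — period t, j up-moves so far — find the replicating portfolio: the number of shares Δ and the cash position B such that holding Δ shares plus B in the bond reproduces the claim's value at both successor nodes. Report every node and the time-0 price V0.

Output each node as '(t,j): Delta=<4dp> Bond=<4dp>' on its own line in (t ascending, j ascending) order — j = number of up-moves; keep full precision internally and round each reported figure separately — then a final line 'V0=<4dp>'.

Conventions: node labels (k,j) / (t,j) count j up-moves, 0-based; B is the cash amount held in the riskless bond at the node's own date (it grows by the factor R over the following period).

Risk-neutral probability p* = (R−d)/(u−d) = (1.05−0.83)/(1.35−0.83) = 0.4231.
Payoffs at expiry: V(2,0)=0.0000, V(2,1)=0.0000, V(2,2)=66.3775
Node (1,0) S=165.1700: V=(p*·0.0000+(1−p*)·0.0000)/1.05=0.0000; Δ=(0.0000−0.0000)/(222.9795−137.0911)=0.0000; B=V−Δ·S=0.0000
Node (1,1) S=268.6500: V=(p*·66.3775+(1−p*)·0.0000)/1.05=26.7455; Δ=(66.3775−0.0000)/(362.6775−222.9795)=0.4751; B=V−Δ·S=-100.9035
Node (0,0) S=199.0000: V=(p*·26.7455+(1−p*)·0.0000)/1.05=10.7766; Δ=(26.7455−0.0000)/(268.6500−165.1700)=0.2585; B=V−Δ·S=-40.6571
Check: Δ(0,0)·S0 + B(0,0) = 10.7766 = V0.

(0,0): Delta=0.2585 Bond=-40.6571
(1,0): Delta=0.0000 Bond=0.0000
(1,1): Delta=0.4751 Bond=-100.9035
V0=10.7766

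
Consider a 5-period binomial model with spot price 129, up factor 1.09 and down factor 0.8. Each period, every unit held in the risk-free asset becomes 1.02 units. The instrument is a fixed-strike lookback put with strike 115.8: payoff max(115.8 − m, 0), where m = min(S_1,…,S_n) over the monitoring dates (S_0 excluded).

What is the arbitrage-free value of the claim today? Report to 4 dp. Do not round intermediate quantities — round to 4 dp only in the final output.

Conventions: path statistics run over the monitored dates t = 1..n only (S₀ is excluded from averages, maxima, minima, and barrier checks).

price = 8.9502

No-arbitrage gives p* = (R−d)/(u−d) = 0.7586: enumerate every path, weight its payoff by its p*-probability, and discount by R^5.
Enumerate all 2^5 = 32 price paths (U = up ×1.09, D = down ×0.8); each path with k up-moves has probability p*^k·(1−p*)^(5−k).
DDDDD: m=42.2707, payoff=73.5293, prob=0.000819
UDDDD: m=57.5939, payoff=58.2061, prob=0.002575
DUDDD: m=57.5939, payoff=58.2061, prob=0.002575
UUDDD: m=78.4716, payoff=37.3284, prob=0.008094
DDUDD: m=57.5939, payoff=58.2061, prob=0.002575
UDUDD: m=78.4716, payoff=37.3284, prob=0.008094
DUUDD: m=78.4716, payoff=37.3284, prob=0.008094
UUUDD: m=106.9176, payoff=8.8824, prob=0.025437
DDDUD: m=57.5939, payoff=58.2061, prob=0.002575
UDDUD: m=78.4716, payoff=37.3284, prob=0.008094
DUDUD: m=78.4716, payoff=37.3284, prob=0.008094
UUDUD: m=106.9176, payoff=8.8824, prob=0.025437
DDUUD: m=78.4716, payoff=37.3284, prob=0.008094
UDUUD: m=106.9176, payoff=8.8824, prob=0.025437
DUUUD: m=103.2000, payoff=12.6000, prob=0.025437
UUUUD: m=140.6100, payoff=0.0000, prob=0.079946
DDDDU: m=52.8384, payoff=62.9616, prob=0.002575
UDDDU: m=71.9923, payoff=43.8077, prob=0.008094
DUDDU: m=71.9923, payoff=43.8077, prob=0.008094
UUDDU: m=98.0895, payoff=17.7105, prob=0.025437
DDUDU: m=71.9923, payoff=43.8077, prob=0.008094
UDUDU: m=98.0895, payoff=17.7105, prob=0.025437
DUUDU: m=98.0895, payoff=17.7105, prob=0.025437
UUUDU: m=133.6470, payoff=0.0000, prob=0.079946
DDDUU: m=66.0480, payoff=49.7520, prob=0.008094
UDDUU: m=89.9904, payoff=25.8096, prob=0.025437
DUDUU: m=89.9904, payoff=25.8096, prob=0.025437
UUDUU: m=122.6119, payoff=0.0000, prob=0.079946
DDUUU: m=82.5600, payoff=33.2400, prob=0.025437
UDUUU: m=112.4880, payoff=3.3120, prob=0.079946
DUUUU: m=103.2000, payoff=12.6000, prob=0.079946
UUUUU: m=140.6100, payoff=0.0000, prob=0.251260
Price = Σ prob·payoff / R^5 = 9.881716 / 1.104081 = 8.9502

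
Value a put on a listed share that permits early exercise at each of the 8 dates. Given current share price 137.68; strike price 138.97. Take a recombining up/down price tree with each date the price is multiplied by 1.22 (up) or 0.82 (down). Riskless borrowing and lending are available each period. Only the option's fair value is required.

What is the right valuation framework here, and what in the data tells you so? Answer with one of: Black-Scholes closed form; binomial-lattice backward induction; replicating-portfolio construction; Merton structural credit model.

Key observation: the exercise right at every one of the 8 steps is what matters: each node needs max(138.97 − S, continuation), which only the stepwise tree valuation starting from spot 137.68 delivers.

framework: binomial-lattice backward induction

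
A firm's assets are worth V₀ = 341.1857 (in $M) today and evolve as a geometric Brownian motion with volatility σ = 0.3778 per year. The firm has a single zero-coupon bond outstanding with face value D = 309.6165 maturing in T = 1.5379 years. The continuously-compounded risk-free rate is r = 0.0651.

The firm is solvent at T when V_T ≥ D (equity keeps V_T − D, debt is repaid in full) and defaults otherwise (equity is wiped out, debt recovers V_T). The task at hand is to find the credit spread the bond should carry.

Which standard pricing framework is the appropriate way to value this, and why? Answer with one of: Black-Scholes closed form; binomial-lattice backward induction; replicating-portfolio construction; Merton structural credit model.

Key observation: the asked-for credit quantity lives on the firm's capital structure — asset value, asset volatility, debt face 309.6165 — which is the structural model's domain.

framework: Merton structural credit model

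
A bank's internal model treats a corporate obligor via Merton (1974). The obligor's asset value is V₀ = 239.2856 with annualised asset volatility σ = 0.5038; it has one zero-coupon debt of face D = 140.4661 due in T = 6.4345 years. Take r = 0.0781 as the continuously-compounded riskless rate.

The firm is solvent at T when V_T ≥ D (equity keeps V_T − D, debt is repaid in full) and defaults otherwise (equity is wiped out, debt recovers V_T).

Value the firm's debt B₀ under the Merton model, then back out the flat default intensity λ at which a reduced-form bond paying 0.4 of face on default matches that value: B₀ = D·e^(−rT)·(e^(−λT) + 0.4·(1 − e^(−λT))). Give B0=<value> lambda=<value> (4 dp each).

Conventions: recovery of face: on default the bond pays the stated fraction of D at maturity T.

With assets at 239.2856 and a single debt payment of 140.4661 at 6.4345 years:
d₁ = [ln(V₀/D) + (r + σ²/2)T] / (σ√T)
   = [ln(239.2856/140.4661) + (0.0781 + 0.5·0.5038²)·6.4345] / (0.5038·√6.4345)
   = [0.532692 + 1.319119] / 1.277955 = 1.449042
d₂ = d₁ − σ√T = 1.449042 − 1.277955 = 0.171087
N(d₁) = 0.926337,  N(d₂) = 0.567922,  e^(−rT) = 0.604995
E₀ = V₀·N(d₁) − D·e^(−rT)·N(d₂)
   = 239.2856·0.926337 − 140.4661·0.604995·0.567922 = 173.396322
B₀ = V₀ − E₀ = 239.2856 − 173.396322 = 65.889278
e^(−λT) = (B₀·e^(rT)/D − 0.4)/(1 − 0.4) = (65.8893·1.652905/140.4661 − 0.4)/0.6 = 0.62556404
λ = −ln(0.62556404)/6.4345 = 0.072904

B0=65.8893 lambda=0.0729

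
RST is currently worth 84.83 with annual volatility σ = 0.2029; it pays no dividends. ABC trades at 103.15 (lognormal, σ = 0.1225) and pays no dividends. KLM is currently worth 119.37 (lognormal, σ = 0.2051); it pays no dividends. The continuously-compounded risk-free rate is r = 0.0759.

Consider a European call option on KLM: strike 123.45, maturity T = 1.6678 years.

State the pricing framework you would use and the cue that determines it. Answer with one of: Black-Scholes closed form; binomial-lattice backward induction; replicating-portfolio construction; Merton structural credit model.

Key observation: everything needed for the exact continuous-time valuation of the European call on KLM (strike 123.45) is given, and no feature rules the closed form out.

framework: Black-Scholes closed form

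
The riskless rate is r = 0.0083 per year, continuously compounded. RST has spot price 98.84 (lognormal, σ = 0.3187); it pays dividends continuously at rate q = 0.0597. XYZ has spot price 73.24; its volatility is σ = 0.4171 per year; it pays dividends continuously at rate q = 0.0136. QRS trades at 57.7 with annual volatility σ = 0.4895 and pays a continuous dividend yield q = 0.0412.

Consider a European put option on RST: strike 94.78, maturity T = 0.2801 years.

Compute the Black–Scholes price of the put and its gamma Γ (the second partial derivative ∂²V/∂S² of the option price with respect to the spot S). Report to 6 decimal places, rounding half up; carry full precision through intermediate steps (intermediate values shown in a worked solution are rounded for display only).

σ√T = 0.3187·√0.2801 = 0.168670
d₁ = (ln(S/K) + (r−q+σ²/2)T) / (σ√T) = (ln(98.84/94.78) + (0.0083−0.0597+0.3187²/2)·0.2801) / 0.168670 = (0.041944 − 0.000172) / 0.168670 = 0.247653
d₂ = d₁ − σ√T = 0.247653 − 0.168670 = 0.078982
e^{−rT} = 0.997678
e^{−qT} = 0.983417
N(−d₁) = 0.402202,  N(−d₂) = 0.468523
Put price V = K·e^{−rT}·N(−d₂) − S·e^{−qT}·N(−d₁) = 44.303520 − 39.094370 = 5.209150
φ(d₁) = (1/√(2π))·e^{−d₁²/2} = 0.386894
Γ = e^{−qT}·φ(d₁) / (S·σ·√T) = 0.022822

price = 5.209150
Γ = 0.022822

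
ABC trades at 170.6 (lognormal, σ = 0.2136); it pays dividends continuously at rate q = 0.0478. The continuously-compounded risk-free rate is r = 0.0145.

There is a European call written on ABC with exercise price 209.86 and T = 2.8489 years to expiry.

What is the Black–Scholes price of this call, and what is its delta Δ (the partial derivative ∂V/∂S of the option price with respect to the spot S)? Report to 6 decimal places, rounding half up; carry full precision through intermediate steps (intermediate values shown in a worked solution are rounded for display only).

price = 6.951036
Δ = 0.222950

σ√T = 0.2136·√2.8489 = 0.360529
d₁ = (ln(S/K) + (r−q+σ²/2)T) / (σ√T) = (ln(170.6/209.86) + (0.0145−0.0478+0.2136²/2)·2.8489) / 0.360529 = (-0.207119 − 0.029878) / 0.360529 = -0.657359
d₂ = d₁ − σ√T = -0.657359 − 0.360529 = -1.017888
e^{−rT} = 0.959533
e^{−qT} = 0.872688
N(d₁) = 0.255475,  N(d₂) = 0.154366
Call price V = S·e^{−qT}·N(d₁) − K·e^{−rT}·N(d₂) = 38.035248 − 31.084212 = 6.951036
Δ = e^{−qT}·N(d₁) = 0.222950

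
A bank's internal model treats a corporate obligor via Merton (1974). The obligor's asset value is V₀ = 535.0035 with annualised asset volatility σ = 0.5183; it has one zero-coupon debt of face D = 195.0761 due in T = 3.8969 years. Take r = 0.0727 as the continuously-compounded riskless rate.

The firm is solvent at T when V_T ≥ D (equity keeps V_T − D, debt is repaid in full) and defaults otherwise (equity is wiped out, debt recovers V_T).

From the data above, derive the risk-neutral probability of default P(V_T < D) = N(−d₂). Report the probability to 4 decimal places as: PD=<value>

PD=0.2262

Apply the equity-as-call identities (strike 195.0761, horizon 3.8969 years):
d₁ = [ln(V₀/D) + (r + σ²/2)T] / (σ√T)
   = [ln(535.0035/195.0761) + (0.0727 + 0.5·0.5183²)·3.8969] / (0.5183·√3.8969)
   = [1.008884 + 0.806726] / 1.023154 = 1.774523
d₂ = d₁ − σ√T = 1.774523 − 1.023154 = 0.751370
risk-neutral PD = N(−d₂) = N(-0.751370) = 0.226215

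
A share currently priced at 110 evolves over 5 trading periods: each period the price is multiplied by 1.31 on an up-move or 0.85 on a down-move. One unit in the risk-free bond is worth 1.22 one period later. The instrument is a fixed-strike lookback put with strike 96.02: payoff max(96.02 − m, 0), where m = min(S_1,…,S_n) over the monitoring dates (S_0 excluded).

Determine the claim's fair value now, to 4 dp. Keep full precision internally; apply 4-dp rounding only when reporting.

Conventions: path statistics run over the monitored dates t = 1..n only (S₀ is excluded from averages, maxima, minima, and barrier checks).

Risk-neutral up-probability p* = (R−d)/(u−d) = (1.22−0.85)/(1.31−0.85) = 0.8043; the claim prices as the p*-weighted sum of path payoffs discounted by R^5.
Enumerate all 2^5 = 32 price paths (U = up ×1.31, D = down ×0.85); each path with k up-moves has probability p*^k·(1−p*)^(5−k).
DDDDD: m=48.8076, payoff=47.2124, prob=0.000287
UDDDD: m=75.2211, payoff=20.7989, prob=0.001179
DUDDD: m=75.2211, payoff=20.7989, prob=0.001179
UUDDD: m=115.9290, payoff=0.0000, prob=0.004846
DDUDD: m=75.2211, payoff=20.7989, prob=0.001179
UDUDD: m=115.9290, payoff=0.0000, prob=0.004846
DUUDD: m=93.5000, payoff=2.5200, prob=0.004846
UUUDD: m=144.1000, payoff=0.0000, prob=0.019921
DDDUD: m=67.5537, payoff=28.4662, prob=0.001179
UDDUD: m=104.1123, payoff=0.0000, prob=0.004846
DUDUD: m=93.5000, payoff=2.5200, prob=0.004846
UUDUD: m=144.1000, payoff=0.0000, prob=0.019921
DDUUD: m=79.4750, payoff=16.5450, prob=0.004846
UDUUD: m=122.4850, payoff=0.0000, prob=0.019921
DUUUD: m=93.5000, payoff=2.5200, prob=0.019921
UUUUD: m=144.1000, payoff=0.0000, prob=0.081896
DDDDU: m=57.4207, payoff=38.5993, prob=0.001179
UDDDU: m=88.4954, payoff=7.5246, prob=0.004846
DUDDU: m=88.4954, payoff=7.5246, prob=0.004846
UUDDU: m=136.3870, payoff=0.0000, prob=0.019921
DDUDU: m=79.4750, payoff=16.5450, prob=0.004846
UDUDU: m=122.4850, payoff=0.0000, prob=0.019921
DUUDU: m=93.5000, payoff=2.5200, prob=0.019921
UUUDU: m=144.1000, payoff=0.0000, prob=0.081896
DDDUU: m=67.5537, payoff=28.4662, prob=0.004846
UDDUU: m=104.1123, payoff=0.0000, prob=0.019921
DUDUU: m=93.5000, payoff=2.5200, prob=0.019921
UUDUU: m=144.1000, payoff=0.0000, prob=0.081896
DDUUU: m=79.4750, payoff=16.5450, prob=0.019921
UDUUU: m=122.4850, payoff=0.0000, prob=0.081896
DUUUU: m=93.5000, payoff=2.5200, prob=0.081896
UUUUU: m=144.1000, payoff=0.0000, prob=0.336682
Price = Σ prob·payoff / R^5 = 1.248303 / 2.702708 = 0.4619

price = 0.4619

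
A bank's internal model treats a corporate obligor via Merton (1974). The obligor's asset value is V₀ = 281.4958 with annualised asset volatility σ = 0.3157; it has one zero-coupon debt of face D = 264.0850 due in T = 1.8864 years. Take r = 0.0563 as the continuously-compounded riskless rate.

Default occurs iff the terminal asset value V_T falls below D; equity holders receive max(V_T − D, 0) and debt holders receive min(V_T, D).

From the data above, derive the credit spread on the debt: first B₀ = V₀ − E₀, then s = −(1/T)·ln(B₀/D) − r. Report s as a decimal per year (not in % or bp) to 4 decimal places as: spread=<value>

Equity is a call on the firm's assets struck at D = 264.0850:
d₁ = [ln(V₀/D) + (r + σ²/2)T] / (σ√T)
   = [ln(281.4958/264.0850) + (0.0563 + 0.5·0.3157²)·1.8864] / (0.3157·√1.8864)
   = [0.063847 + 0.200210] / 0.433602 = 0.608983
d₂ = d₁ − σ√T = 0.608983 − 0.433602 = 0.175381
N(d₁) = 0.728732,  N(d₂) = 0.569610,  e^(−rT) = 0.899241
E₀ = V₀·N(d₁) − D·e^(−rT)·N(d₂)
   = 281.4958·0.728732 − 264.0850·0.899241·0.569610 = 69.866366
B₀ = V₀ − E₀ = 281.4958 − 69.866366 = 211.629434
spread = −(1/T)·ln(B₀/D) − r = −(1/1.8864)·ln(211.629434/264.0850) − 0.0563 = 0.06108456

spread=0.0611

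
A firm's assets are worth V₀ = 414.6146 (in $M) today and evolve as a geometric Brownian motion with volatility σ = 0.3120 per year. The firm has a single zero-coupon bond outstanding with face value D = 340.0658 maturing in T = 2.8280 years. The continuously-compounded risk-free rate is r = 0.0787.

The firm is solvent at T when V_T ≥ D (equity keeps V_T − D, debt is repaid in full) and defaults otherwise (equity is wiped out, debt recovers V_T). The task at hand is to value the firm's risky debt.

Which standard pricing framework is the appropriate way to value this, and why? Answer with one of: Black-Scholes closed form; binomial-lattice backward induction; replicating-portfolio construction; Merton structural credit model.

framework: Merton structural credit model

Key observation: a levered firm with one bullet debt due at 2.8280 years is the canonical structural-credit setup: equity is a call on the firm's assets struck at the face value.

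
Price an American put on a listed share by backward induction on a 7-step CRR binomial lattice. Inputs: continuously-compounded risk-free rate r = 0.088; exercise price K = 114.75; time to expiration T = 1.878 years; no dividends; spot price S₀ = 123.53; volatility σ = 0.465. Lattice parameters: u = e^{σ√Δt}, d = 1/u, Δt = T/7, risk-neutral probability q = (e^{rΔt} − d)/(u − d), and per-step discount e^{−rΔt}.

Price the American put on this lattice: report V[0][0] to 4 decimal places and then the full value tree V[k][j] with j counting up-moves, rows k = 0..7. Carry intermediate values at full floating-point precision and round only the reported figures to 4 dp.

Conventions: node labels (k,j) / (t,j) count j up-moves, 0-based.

price = 18.8240
tree:
18.8240
27.7324 10.4413
39.6465 16.6464 4.4721
54.7751 25.7856 7.9164 1.0940
67.6123 38.5008 13.7680 2.1929 0.0000
77.7018 54.7751 23.3878 4.3955 0.0000 0.0000
85.6317 67.6123 38.4420 8.8107 0.0000 0.0000 0.0000
91.8643 77.7018 54.7751 17.6607 0.0000 0.0000 0.0000 0.0000

params: Δt=0.26829 u=1.27233 d=0.78596 q=0.48919 e^(-rΔt)=0.97667
t_7 payoffs: 91.8643 77.7018 54.7751 17.6607 0.0000 0.0000 0.0000 0.0000
k=6: node(6,0) S=29.1183 payoff=85.6317 vs cont=82.9543 → 85.6317 [stop]  node(6,1) S=47.1377 payoff=67.6123 vs cont=64.9349 → 67.6123 [stop]  node(6,2) S=76.3080 payoff=38.4420 vs cont=35.7645 → 38.4420 [stop]  node(6,3) S=123.5300 payoff=0.0000 vs cont=8.8107 → 8.8107 [wait]  node(6,4) S=199.9745 payoff=0.0000 vs cont=0.0000 → 0.0000 [wait]  node(6,5) S=323.7253 payoff=0.0000 vs cont=0.0000 → 0.0000 [wait]  node(6,6) S=524.0572 payoff=0.0000 vs cont=0.0000 → 0.0000 [wait]
k=5: node(5,0) S=37.0482 payoff=77.7018 vs cont=75.0244 → 77.7018 [stop]  node(5,1) S=59.9749 payoff=54.7751 vs cont=52.0977 → 54.7751 [stop]  node(5,2) S=97.0893 payoff=17.6607 vs cont=23.3878 → 23.3878 [wait]  node(5,3) S=157.1714 payoff=0.0000 vs cont=4.3955 → 4.3955 [wait]  node(5,4) S=254.4343 payoff=0.0000 vs cont=0.0000 → 0.0000 [wait]  node(5,5) S=411.8866 payoff=0.0000 vs cont=0.0000 → 0.0000 [wait]
k=4: node(4,0) S=47.1377 payoff=67.6123 vs cont=64.9349 → 67.6123 [stop]  node(4,1) S=76.3080 payoff=38.4420 vs cont=38.5008 → 38.5008 [wait]  node(4,2) S=123.5300 payoff=0.0000 vs cont=13.7680 → 13.7680 [wait]  node(4,3) S=199.9745 payoff=0.0000 vs cont=2.1929 → 2.1929 [wait]  node(4,4) S=323.7253 payoff=0.0000 vs cont=0.0000 → 0.0000 [wait]
k=3: node(3,0) S=59.9749 payoff=54.7751 vs cont=52.1258 → 54.7751 [stop]  node(3,1) S=97.0893 payoff=17.6607 vs cont=25.7856 → 25.7856 [wait]  node(3,2) S=157.1714 payoff=0.0000 vs cont=7.9164 → 7.9164 [wait]  node(3,3) S=254.4343 payoff=0.0000 vs cont=1.0940 → 1.0940 [wait]
k=2: node(2,0) S=76.3080 payoff=38.4420 vs cont=39.6465 → 39.6465 [wait]  node(2,1) S=123.5300 payoff=0.0000 vs cont=16.6464 → 16.6464 [wait]  node(2,2) S=199.9745 payoff=0.0000 vs cont=4.4721 → 4.4721 [wait]
k=1: node(1,0) S=97.0893 payoff=17.6607 vs cont=27.7324 → 27.7324 [wait]  node(1,1) S=157.1714 payoff=0.0000 vs cont=10.4413 → 10.4413 [wait]
k=0: node(0,0) S=123.5300 payoff=0.0000 vs cont=18.8240 → 18.8240 [wait]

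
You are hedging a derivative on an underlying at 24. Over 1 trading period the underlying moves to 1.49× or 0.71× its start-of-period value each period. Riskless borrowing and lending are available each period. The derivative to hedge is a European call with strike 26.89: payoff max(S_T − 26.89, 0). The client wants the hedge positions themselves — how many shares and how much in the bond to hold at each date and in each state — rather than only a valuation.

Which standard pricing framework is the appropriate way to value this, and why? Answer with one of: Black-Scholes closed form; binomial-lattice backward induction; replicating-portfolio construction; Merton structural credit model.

framework: replicating-portfolio construction

Key observation: since the answer must list Δ and B at each node of the 1.49/0.71 lattice on 24, the replicating-portfolio method — solving the two-state system at every node — is the one that applies.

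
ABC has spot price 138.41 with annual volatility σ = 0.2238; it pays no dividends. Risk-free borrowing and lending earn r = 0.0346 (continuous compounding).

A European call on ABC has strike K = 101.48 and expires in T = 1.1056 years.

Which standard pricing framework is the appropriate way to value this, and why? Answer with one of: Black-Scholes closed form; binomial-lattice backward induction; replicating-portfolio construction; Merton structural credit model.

Key observation: the strike-101.48 call on ABC is European-exercise on a continuously-modelled lognormal underlying, so its value is a single closed-form evaluation.

framework: Black-Scholes closed form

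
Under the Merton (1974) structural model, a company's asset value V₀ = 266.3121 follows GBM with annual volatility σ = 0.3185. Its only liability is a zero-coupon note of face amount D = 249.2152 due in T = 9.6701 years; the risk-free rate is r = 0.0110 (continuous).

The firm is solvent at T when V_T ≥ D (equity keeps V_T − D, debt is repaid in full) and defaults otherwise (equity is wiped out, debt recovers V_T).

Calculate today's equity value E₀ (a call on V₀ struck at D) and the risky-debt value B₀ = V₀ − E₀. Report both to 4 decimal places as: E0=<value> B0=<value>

With assets at 266.3121 and a single debt payment of 249.2152 at 9.6701 years:
d₁ = [ln(V₀/D) + (r + σ²/2)T] / (σ√T)
   = [ln(266.3121/249.2152) + (0.0110 + 0.5·0.3185²)·9.6701] / (0.3185·√9.6701)
   = [0.066352 + 0.596849] / 0.990433 = 0.669608
d₂ = d₁ − σ√T = 0.669608 − 0.990433 = -0.320825
N(d₁) = 0.748446,  N(d₂) = 0.374172,  e^(−rT) = 0.899091
E₀ = V₀·N(d₁) − D·e^(−rT)·N(d₂)
   = 266.3121·0.748446 − 249.2152·0.899091·0.374172 = 115.480694
B₀ = V₀ − E₀ = 266.3121 − 115.480694 = 150.831406

E0=115.4807 B0=150.8314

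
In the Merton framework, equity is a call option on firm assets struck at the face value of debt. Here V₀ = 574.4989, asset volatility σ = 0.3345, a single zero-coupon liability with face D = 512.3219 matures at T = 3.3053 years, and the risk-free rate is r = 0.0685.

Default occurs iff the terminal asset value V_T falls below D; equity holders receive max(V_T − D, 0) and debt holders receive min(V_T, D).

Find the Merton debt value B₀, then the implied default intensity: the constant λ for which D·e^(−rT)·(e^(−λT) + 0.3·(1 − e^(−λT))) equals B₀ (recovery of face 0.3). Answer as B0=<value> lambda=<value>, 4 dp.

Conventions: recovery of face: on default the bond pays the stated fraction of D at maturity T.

With assets at 574.4989 and a single debt payment of 512.3219 at 3.3053 years:
d₁ = [ln(V₀/D) + (r + σ²/2)T] / (σ√T)
   = [ln(574.4989/512.3219) + (0.0685 + 0.5·0.3345²)·3.3053] / (0.3345·√3.3053)
   = [0.114545 + 0.411328] / 0.608137 = 0.864728
d₂ = d₁ − σ√T = 0.864728 − 0.608137 = 0.256591
N(d₁) = 0.806406,  N(d₂) = 0.601253,  e^(−rT) = 0.797389
E₀ = V₀·N(d₁) − D·e^(−rT)·N(d₂)
   = 574.4989·0.806406 − 512.3219·0.797389·0.601253 = 217.655786
B₀ = V₀ − E₀ = 574.4989 − 217.655786 = 356.843114
e^(−λT) = (B₀·e^(rT)/D − 0.3)/(1 − 0.3) = (356.8431·1.254094/512.3219 − 0.3)/0.7 = 0.81928977
λ = −ln(0.81928977)/3.3053 = 0.060302

B0=356.8431 lambda=0.0603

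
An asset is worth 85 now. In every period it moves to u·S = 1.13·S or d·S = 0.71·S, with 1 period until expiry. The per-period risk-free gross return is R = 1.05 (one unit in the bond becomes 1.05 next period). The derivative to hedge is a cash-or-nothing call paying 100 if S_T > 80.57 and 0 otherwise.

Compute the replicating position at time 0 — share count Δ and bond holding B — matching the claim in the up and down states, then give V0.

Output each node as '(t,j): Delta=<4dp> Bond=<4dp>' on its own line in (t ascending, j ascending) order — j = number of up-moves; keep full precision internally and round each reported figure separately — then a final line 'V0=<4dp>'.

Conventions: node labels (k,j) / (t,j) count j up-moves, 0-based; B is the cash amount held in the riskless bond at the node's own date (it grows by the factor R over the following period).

(0,0): Delta=2.8011 Bond=-160.9977
V0=77.0975

Under the risk-neutral measure, an up-move has probability p* = (R−d)/(u−d) = 0.8095 and values discount at R = 1.05.
Payoffs at expiry: V(1,0)=0.0000, V(1,1)=100.0000
Node (0,0) S=85.0000: V=(p*·100.0000+(1−p*)·0.0000)/1.05=77.0975; Δ=(100.0000−0.0000)/(96.0500−60.3500)=2.8011; B=V−Δ·S=-160.9977
Check: Δ(0,0)·S0 + B(0,0) = 77.0975 = V0.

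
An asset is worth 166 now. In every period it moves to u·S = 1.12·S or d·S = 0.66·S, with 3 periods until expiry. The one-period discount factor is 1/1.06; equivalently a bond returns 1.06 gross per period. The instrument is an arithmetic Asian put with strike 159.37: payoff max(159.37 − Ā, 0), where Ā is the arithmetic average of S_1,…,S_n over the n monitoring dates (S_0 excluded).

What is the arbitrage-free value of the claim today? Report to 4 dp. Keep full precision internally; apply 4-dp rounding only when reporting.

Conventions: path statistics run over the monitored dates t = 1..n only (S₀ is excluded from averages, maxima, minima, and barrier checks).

price = 5.9718

Set p* = 0.8696 (from d < R < u); the path-dependent value is the discounted p*-expectation over all price paths.
Enumerate all 2^3 = 8 price paths (U = up ×1.12, D = down ×0.66); each path with k up-moves has probability p*^k·(1−p*)^(3−k).
DDD: Ā=76.5313, payoff=82.8387, prob=0.002219
UDD: Ā=129.8713, payoff=29.4987, prob=0.014794
DUD: Ā=104.4180, payoff=54.9520, prob=0.014794
UUD: Ā=177.1942, payoff=0.0000, prob=0.098627
DDU: Ā=87.6188, payoff=71.7512, prob=0.014794
UDU: Ā=148.6864, payoff=10.6836, prob=0.098627
DUU: Ā=123.2331, payoff=36.1369, prob=0.098627
UUU: Ā=209.1228, payoff=0.0000, prob=0.657516
Price = Σ prob·payoff / R^3 = 7.112483 / 1.191016 = 5.9718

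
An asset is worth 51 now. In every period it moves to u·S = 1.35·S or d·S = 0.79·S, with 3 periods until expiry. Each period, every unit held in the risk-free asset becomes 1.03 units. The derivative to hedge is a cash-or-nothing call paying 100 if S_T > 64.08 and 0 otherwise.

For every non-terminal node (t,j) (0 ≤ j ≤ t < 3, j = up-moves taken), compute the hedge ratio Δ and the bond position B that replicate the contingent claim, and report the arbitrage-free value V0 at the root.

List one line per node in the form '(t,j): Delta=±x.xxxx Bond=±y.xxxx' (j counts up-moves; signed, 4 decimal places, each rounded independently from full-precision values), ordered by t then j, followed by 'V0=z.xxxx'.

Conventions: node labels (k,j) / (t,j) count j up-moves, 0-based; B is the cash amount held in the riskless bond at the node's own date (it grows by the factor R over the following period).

(0,0): Delta=1.6165 Bond=-46.4241
(1,0): Delta=1.8442 Bond=-56.9886
(1,1): Delta=1.4389 Bond=-35.5878
(2,0): Delta=0.0000 Bond=0.0000
(2,1): Delta=3.2831 Bond=-136.9626
(2,2): Delta=0.0000 Bond=97.0874
V0=36.0187

Risk-neutral probability p* = (R−d)/(u−d) = (1.03−0.79)/(1.35−0.79) = 0.4286.
Payoffs at expiry: V(3,0)=0.0000, V(3,1)=0.0000, V(3,2)=100.0000, V(3,3)=100.0000
(2,0): S=31.8291. Δ = (V_up−V_dn)/(S_up−S_dn) = (0.0000−0.0000)/(42.9693−25.1450) = 0.0000. V = [p*·0.0000 + (1−p*)·0.0000]/1.03 = 0.0000. B = V − Δ·S = 0.0000.
(2,1): S=54.3915. Δ = (V_up−V_dn)/(S_up−S_dn) = (100.0000−0.0000)/(73.4285−42.9693) = 3.2831. V = [p*·100.0000 + (1−p*)·0.0000]/1.03 = 41.6089. B = V − Δ·S = -136.9626.
(2,2): S=92.9475. Δ = (V_up−V_dn)/(S_up−S_dn) = (100.0000−100.0000)/(125.4791−73.4285) = 0.0000. V = [p*·100.0000 + (1−p*)·100.0000]/1.03 = 97.0874. B = V − Δ·S = 97.0874.
(1,0): S=40.2900. Δ = (V_up−V_dn)/(S_up−S_dn) = (41.6089−0.0000)/(54.3915−31.8291) = 1.8442. V = [p*·41.6089 + (1−p*)·0.0000]/1.03 = 17.3130. B = V − Δ·S = -56.9886.
(1,1): S=68.8500. Δ = (V_up−V_dn)/(S_up−S_dn) = (97.0874−41.6089)/(92.9475−54.3915) = 1.4389. V = [p*·97.0874 + (1−p*)·41.6089]/1.03 = 63.4809. B = V − Δ·S = -35.5878.
(0,0): S=51.0000. Δ = (V_up−V_dn)/(S_up−S_dn) = (63.4809−17.3130)/(68.8500−40.2900) = 1.6165. V = [p*·63.4809 + (1−p*)·17.3130]/1.03 = 36.0187. B = V − Δ·S = -46.4241.
Sanity check at the root: Δ(0,0)·S0 + B(0,0) reproduces V0 = 36.0187.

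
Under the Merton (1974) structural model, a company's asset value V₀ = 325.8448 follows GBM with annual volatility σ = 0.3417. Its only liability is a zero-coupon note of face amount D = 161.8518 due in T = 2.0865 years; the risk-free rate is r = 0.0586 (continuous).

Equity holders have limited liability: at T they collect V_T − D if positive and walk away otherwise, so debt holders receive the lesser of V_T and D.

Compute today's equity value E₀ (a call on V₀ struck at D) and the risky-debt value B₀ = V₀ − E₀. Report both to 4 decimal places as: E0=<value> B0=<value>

Apply the equity-as-call identities (strike 161.8518, horizon 2.0865 years):
d₁ = [ln(V₀/D) + (r + σ²/2)T] / (σ√T)
   = [ln(325.8448/161.8518) + (0.0586 + 0.5·0.3417²)·2.0865] / (0.3417·√2.0865)
   = [0.699740 + 0.244078] / 0.493576 = 1.912203
d₂ = d₁ − σ√T = 1.912203 − 0.493576 = 1.418627
N(d₁) = 0.972075,  N(d₂) = 0.921996,  e^(−rT) = 0.884910
E₀ = V₀·N(d₁) − D·e^(−rT)·N(d₂)
   = 325.8448·0.972075 − 161.8518·0.884910·0.921996 = 184.693279
B₀ = V₀ − E₀ = 325.8448 − 184.693279 = 141.151521

E0=184.6933 B0=141.1515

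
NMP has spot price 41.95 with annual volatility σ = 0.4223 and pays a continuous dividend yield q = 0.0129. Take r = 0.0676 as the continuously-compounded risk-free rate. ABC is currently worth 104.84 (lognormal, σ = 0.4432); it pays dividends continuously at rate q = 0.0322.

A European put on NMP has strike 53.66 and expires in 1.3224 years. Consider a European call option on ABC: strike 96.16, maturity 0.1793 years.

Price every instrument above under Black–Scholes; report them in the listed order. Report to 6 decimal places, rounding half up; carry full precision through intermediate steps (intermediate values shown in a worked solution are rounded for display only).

price(NMP put K=53.66) = 13.115457
price(ABC call K=96.16) = 12.953303

[NMP put K=53.66]
σ√T = 0.4223·√1.3224 = 0.485627
d₁ = (ln(S/K) + (r−q+σ²/2)T) / (σ√T) = (ln(41.95/53.66) + (0.0676−0.0129+0.4223²/2)·1.3224) / 0.485627 = (-0.246189 + 0.190252) / 0.485627 = -0.115186
d₂ = d₁ − σ√T = -0.115186 − 0.485627 = -0.600813
e^{−rT} = 0.914485
e^{−qT} = 0.983086
N(−d₁) = 0.545851,  N(−d₂) = 0.726018
price = K·e^{−rT}·N(−d₂) − S·e^{−qT}·N(−d₁) = 35.626606 − 22.511149 = 13.115457
[ABC call K=96.16]
σ√T = 0.4432·√0.1793 = 0.187668
d₁ = (ln(S/K) + (r−q+σ²/2)T) / (σ√T) = (ln(104.84/96.16) + (0.0676−0.0322+0.4432²/2)·0.1793) / 0.187668 = (0.086422 + 0.023957) / 0.187668 = 0.588160
d₂ = d₁ − σ√T = 0.588160 − 0.187668 = 0.400492
e^{−rT} = 0.987952
e^{−qT} = 0.994243
N(d₁) = 0.721788,  N(d₂) = 0.655603
price = S·e^{−qT}·N(d₁) − K·e^{−rT}·N(d₂) = 75.236577 − 62.283274 = 12.953303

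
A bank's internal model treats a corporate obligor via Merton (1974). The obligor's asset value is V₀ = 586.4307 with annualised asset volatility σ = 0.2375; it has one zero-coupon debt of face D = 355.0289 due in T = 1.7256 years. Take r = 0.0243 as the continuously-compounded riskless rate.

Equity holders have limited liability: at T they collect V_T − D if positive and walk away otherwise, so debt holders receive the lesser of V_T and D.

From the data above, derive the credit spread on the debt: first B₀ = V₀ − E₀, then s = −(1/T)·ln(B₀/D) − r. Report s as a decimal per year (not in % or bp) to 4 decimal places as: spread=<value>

Work the structural quantities from V₀ = 586.4307 against face 355.0289:
d₁ = [ln(V₀/D) + (r + σ²/2)T] / (σ√T)
   = [ln(586.4307/355.0289) + (0.0243 + 0.5·0.2375²)·1.7256] / (0.2375·√1.7256)
   = [0.501855 + 0.090599] / 0.311985 = 1.898985
d₂ = d₁ − σ√T = 1.898985 − 0.311985 = 1.587000
N(d₁) = 0.971217,  N(d₂) = 0.943744,  e^(−rT) = 0.958935
E₀ = V₀·N(d₁) − D·e^(−rT)·N(d₂)
   = 586.4307·0.971217 − 355.0289·0.958935·0.943744 = 248.254170
B₀ = V₀ − E₀ = 586.4307 − 248.254170 = 338.176530
spread = −(1/T)·ln(B₀/D) − r = −(1/1.7256)·ln(338.176530/355.0289) − 0.0243 = 0.00388217

spread=0.0039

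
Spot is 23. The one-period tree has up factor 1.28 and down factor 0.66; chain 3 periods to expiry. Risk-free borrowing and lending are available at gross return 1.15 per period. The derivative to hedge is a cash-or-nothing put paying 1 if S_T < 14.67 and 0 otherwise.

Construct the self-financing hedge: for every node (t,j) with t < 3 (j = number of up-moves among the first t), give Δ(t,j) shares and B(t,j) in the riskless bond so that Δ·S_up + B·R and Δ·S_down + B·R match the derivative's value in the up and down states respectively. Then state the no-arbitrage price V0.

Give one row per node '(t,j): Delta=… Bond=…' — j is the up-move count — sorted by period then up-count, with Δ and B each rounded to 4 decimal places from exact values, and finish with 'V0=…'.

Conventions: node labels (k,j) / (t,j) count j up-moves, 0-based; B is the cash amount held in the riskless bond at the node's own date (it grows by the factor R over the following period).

(0,0): Delta=-0.0176 Bond=0.4788
(1,0): Delta=-0.0730 Bond=1.3923
(1,1): Delta=-0.0100 Bond=0.3273
(2,0): Delta=0.0000 Bond=0.8696
(2,1): Delta=-0.0830 Bond=1.7952
(2,2): Delta=0.0000 Bond=0.0000
V0=0.0746

Since d<R<u, set p* = (R−d)/(u−d) = 0.7903; price each node as the discounted p*-expectation of its children.
Terminal payoffs: V(3,0)=1.0000, V(3,1)=1.0000, V(3,2)=0.0000, V(3,3)=0.0000
(2,0): S=10.0188. Δ = (V_up−V_dn)/(S_up−S_dn) = (1.0000−1.0000)/(12.8241−6.6124) = 0.0000. V = [p*·1.0000 + (1−p*)·1.0000]/1.15 = 0.8696. B = V − Δ·S = 0.8696.
(2,1): S=19.4304. Δ = (V_up−V_dn)/(S_up−S_dn) = (0.0000−1.0000)/(24.8709−12.8241) = -0.0830. V = [p*·0.0000 + (1−p*)·1.0000]/1.15 = 0.1823. B = V − Δ·S = 1.7952.
(2,2): S=37.6832. Δ = (V_up−V_dn)/(S_up−S_dn) = (0.0000−0.0000)/(48.2345−24.8709) = 0.0000. V = [p*·0.0000 + (1−p*)·0.0000]/1.15 = 0.0000. B = V − Δ·S = 0.0000.
(1,0): S=15.1800. Δ = (V_up−V_dn)/(S_up−S_dn) = (0.1823−0.8696)/(19.4304−10.0188) = -0.0730. V = [p*·0.1823 + (1−p*)·0.8696]/1.15 = 0.2838. B = V − Δ·S = 1.3923.
(1,1): S=29.4400. Δ = (V_up−V_dn)/(S_up−S_dn) = (0.0000−0.1823)/(37.6832−19.4304) = -0.0100. V = [p*·0.0000 + (1−p*)·0.1823]/1.15 = 0.0332. B = V − Δ·S = 0.3273.
(0,0): S=23.0000. Δ = (V_up−V_dn)/(S_up−S_dn) = (0.0332−0.2838)/(29.4400−15.1800) = -0.0176. V = [p*·0.0332 + (1−p*)·0.2838]/1.15 = 0.0746. B = V − Δ·S = 0.4788.
Check: Δ(0,0)·S0 + B(0,0) = 0.0746 = V0.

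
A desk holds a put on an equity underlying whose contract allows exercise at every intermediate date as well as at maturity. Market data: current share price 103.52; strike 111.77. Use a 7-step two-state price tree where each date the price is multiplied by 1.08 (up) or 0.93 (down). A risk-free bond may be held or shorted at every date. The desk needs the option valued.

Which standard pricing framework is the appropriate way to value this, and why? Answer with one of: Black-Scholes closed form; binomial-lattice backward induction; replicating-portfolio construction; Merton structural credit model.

framework: binomial-lattice backward induction

Key observation: the exercise right at every one of the 7 steps is what matters: each node needs max(111.77 − S, continuation), which only the stepwise tree valuation starting from spot 103.52 delivers.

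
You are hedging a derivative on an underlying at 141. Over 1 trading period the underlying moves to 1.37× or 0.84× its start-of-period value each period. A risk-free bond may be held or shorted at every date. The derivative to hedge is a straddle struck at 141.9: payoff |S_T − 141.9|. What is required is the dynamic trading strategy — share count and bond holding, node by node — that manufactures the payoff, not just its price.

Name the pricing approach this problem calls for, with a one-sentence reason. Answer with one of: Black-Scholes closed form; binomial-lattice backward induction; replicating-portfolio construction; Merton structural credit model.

framework: replicating-portfolio construction

Key observation: the mandate to exhibit the hedge at every date and state singles out the replicating-portfolio construction on the 1-period tree with factors 1.37 and 0.84 from 141.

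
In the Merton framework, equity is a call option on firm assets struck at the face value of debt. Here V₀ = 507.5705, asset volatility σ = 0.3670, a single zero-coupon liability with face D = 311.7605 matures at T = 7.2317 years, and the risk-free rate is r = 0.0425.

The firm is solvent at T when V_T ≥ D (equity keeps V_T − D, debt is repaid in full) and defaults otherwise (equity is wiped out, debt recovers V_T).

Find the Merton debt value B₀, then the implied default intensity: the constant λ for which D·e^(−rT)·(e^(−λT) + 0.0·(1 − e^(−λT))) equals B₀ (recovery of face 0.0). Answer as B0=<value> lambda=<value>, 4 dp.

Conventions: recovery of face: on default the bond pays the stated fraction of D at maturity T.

B0=191.9404 lambda=0.0246

Apply the equity-as-call identities (strike 311.7605, horizon 7.2317 years):
d₁ = [ln(V₀/D) + (r + σ²/2)T] / (σ√T)
   = [ln(507.5705/311.7605) + (0.0425 + 0.5·0.3670²)·7.2317] / (0.3670·√7.2317)
   = [0.487400 + 0.794362] / 0.986930 = 1.298738
d₂ = d₁ − σ√T = 1.298738 − 0.986930 = 0.311808
N(d₁) = 0.902983,  N(d₂) = 0.622407,  e^(−rT) = 0.735395
E₀ = V₀·N(d₁) − D·e^(−rT)·N(d₂)
   = 507.5705·0.902983 − 311.7605·0.735395·0.622407 = 315.630110
B₀ = V₀ − E₀ = 507.5705 − 315.630110 = 191.940390
e^(−λT) = (B₀·e^(rT)/D − 0)/(1 − 0) = (191.9404·1.359813/311.7605 − 0)/1 = 0.83719094
λ = −ln(0.83719094)/7.2317 = 0.024573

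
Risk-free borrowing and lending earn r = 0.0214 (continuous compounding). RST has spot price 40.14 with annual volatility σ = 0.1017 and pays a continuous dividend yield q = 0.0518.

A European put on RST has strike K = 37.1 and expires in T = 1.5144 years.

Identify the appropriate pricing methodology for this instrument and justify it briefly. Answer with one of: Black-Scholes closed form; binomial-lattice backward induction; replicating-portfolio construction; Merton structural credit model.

Key observation: the instrument is a plain European put (strike 37.1) on a lognormal asset; the exact continuous-time formula applies directly.

framework: Black-Scholes closed form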